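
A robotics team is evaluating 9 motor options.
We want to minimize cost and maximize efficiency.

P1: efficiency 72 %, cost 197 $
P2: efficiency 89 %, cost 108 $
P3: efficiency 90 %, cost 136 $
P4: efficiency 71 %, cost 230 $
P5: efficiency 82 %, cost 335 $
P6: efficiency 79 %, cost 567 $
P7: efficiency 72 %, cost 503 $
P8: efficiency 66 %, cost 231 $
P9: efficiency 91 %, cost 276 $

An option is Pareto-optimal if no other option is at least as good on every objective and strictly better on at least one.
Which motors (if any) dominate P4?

P1: efficiency 72≥71, cost 197≤230 — dominates P4.
P2: efficiency 89≥71, cost 108≤230 — dominates P4.
P3: efficiency 90≥71, cost 136≤230 — dominates P4.
Others (P5, P6, P7, P8, P9) are each worse than P4 on at least one objective.

P1, P2, P3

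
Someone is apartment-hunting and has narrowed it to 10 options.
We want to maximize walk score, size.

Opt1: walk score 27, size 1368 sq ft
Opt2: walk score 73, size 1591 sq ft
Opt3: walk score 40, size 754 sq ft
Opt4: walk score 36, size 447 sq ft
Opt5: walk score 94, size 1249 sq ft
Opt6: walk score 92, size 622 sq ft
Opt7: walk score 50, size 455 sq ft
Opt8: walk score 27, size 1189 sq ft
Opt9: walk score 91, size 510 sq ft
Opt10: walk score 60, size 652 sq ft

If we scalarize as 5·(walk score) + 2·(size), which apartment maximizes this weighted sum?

Opt1: 5·27 + 2·1368 = 2871
Opt2: 5·73 + 2·1591 = 3547
Opt3: 5·40 + 2·754 = 1708
Opt4: 5·36 + 2·447 = 1074
Opt5: 5·94 + 2·1249 = 2968
Opt6: 5·92 + 2·622 = 1704
Opt7: 5·50 + 2·455 = 1160
Opt8: 5·27 + 2·1189 = 2513
Opt9: 5·91 + 2·510 = 1475
Opt10: 5·60 + 2·652 = 1604
Highest: Opt2 at 3547.

Opt2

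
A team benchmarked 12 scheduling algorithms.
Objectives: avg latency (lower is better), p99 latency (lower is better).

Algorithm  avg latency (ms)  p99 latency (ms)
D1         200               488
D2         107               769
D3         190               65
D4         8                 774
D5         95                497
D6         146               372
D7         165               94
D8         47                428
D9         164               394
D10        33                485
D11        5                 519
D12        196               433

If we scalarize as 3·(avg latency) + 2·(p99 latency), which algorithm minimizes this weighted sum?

D1: 3·200 + 2·488 = 1576
D2: 3·107 + 2·769 = 1859
D3: 3·190 + 2·65 = 700
D4: 3·8 + 2·774 = 1572
D5: 3·95 + 2·497 = 1279
D6: 3·146 + 2·372 = 1182
D7: 3·165 + 2·94 = 683
D8: 3·47 + 2·428 = 997
D9: 3·164 + 2·394 = 1280
D10: 3·33 + 2·485 = 1069
D11: 3·5 + 2·519 = 1053
D12: 3·196 + 2·433 = 1454
Lowest: D7 at 683.

D7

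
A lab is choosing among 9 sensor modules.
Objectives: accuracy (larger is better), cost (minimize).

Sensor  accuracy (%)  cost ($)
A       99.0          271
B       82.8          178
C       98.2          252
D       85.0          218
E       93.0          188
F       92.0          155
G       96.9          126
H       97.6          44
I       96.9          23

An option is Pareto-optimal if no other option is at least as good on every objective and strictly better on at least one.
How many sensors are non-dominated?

4

A: not dominated (best accuracy).
B: dominated by F (accuracy 92.0≥82.8, cost 155≤178).
C: not dominated.
D: dominated by E (accuracy 93.0≥85.0, cost 188≤218).
E: dominated by G (accuracy 96.9≥93.0, cost 126≤188).
F: dominated by G (accuracy 96.9≥92.0, cost 126≤155).
G: dominated by H (accuracy 97.6≥96.9, cost 44≤126).
H: not dominated.
I: not dominated (best cost).
Pareto-optimal: A, C, H, I → 4.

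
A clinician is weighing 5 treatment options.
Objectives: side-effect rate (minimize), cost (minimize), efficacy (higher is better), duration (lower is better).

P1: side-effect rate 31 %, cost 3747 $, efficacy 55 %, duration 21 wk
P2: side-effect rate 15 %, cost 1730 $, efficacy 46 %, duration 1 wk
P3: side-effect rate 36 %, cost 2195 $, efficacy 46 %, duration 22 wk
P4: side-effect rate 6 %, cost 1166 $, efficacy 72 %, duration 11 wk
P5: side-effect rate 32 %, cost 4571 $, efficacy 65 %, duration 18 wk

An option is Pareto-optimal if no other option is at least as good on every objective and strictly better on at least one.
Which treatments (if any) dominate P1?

P4: side-effect rate 6≤31, cost 1166≤3747, efficacy 72≥55, duration 11≤21 — dominates P1.
Others (P2, P3, P5) are each worse than P1 on at least one objective.

P4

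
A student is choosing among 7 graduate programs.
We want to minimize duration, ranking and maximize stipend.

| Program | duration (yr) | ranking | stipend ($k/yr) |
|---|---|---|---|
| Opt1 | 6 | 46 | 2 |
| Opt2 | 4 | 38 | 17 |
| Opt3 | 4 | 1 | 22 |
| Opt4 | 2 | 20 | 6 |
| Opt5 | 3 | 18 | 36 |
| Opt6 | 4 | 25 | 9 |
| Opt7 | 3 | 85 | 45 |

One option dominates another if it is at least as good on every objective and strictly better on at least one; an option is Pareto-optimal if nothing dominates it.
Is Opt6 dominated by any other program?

Yes

Opt3 vs Opt6: duration 4≤4, ranking 1≤25, stipend 22≥9 — Opt3 is at least as good on every objective and strictly better on at least one, so Opt3 dominates Opt6.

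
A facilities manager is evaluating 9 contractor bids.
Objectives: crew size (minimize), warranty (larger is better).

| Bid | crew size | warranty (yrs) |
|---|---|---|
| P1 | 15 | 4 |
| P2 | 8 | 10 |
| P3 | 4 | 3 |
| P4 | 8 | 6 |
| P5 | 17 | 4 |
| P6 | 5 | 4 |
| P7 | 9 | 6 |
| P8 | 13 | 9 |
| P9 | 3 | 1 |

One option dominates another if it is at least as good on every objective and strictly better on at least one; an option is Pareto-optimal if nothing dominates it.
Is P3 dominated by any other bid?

No

P1: worse on crew size (15 vs 4).
P2: worse on crew size (8 vs 4).
P4: worse on crew size (8 vs 4).
P5: worse on crew size (17 vs 4).
P6: worse on crew size (5 vs 4).
P7: worse on crew size (9 vs 4).
P8: worse on crew size (13 vs 4).
P9: worse on warranty (1 vs 3).
No option is at least as good as P3 on every objective and strictly better on one.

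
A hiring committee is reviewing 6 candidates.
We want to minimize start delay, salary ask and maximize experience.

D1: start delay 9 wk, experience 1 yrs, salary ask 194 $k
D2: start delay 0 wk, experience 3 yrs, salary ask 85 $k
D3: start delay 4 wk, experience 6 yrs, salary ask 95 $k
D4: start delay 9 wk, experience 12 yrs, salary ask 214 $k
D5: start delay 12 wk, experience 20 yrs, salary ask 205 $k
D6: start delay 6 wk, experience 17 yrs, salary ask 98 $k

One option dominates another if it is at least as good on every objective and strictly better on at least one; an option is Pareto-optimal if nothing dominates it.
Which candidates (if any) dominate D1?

D2: start delay 0≤9, experience 3≥1, salary ask 85≤194 — dominates D1.
D3: start delay 4≤9, experience 6≥1, salary ask 95≤194 — dominates D1.
D6: start delay 6≤9, experience 17≥1, salary ask 98≤194 — dominates D1.
Others (D4, D5) are each worse than D1 on at least one objective.

D2, D3, D6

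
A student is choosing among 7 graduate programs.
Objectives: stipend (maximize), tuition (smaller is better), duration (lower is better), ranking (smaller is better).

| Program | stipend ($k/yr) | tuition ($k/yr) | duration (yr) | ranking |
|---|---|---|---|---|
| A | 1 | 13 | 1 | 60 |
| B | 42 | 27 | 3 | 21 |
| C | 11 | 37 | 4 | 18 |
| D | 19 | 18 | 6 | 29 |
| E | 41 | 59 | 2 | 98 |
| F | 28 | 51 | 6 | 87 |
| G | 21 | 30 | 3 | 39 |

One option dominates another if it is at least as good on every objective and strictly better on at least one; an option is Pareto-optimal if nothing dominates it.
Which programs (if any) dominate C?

A: worse on stipend (1 vs 11).
B: worse on ranking (21 vs 18).
D: worse on duration (6 vs 4).
E: worse on tuition (59 vs 37).
F: worse on tuition (51 vs 37).
G: worse on ranking (39 vs 18).
No option dominates C.

none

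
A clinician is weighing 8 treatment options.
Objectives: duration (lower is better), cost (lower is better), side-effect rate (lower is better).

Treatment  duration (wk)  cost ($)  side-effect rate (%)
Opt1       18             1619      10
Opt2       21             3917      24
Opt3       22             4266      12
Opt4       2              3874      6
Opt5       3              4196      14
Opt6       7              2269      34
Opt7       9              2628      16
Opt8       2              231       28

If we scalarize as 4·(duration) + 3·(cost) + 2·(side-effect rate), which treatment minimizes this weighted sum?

Opt1: 4·18 + 3·1619 + 2·10 = 4949
Opt2: 4·21 + 3·3917 + 2·24 = 11883
Opt3: 4·22 + 3·4266 + 2·12 = 12910
Opt4: 4·2 + 3·3874 + 2·6 = 11642
Opt5: 4·3 + 3·4196 + 2·14 = 12628
Opt6: 4·7 + 3·2269 + 2·34 = 6903
Opt7: 4·9 + 3·2628 + 2·16 = 7952
Opt8: 4·2 + 3·231 + 2·28 = 757
Lowest: Opt8 at 757.

Opt8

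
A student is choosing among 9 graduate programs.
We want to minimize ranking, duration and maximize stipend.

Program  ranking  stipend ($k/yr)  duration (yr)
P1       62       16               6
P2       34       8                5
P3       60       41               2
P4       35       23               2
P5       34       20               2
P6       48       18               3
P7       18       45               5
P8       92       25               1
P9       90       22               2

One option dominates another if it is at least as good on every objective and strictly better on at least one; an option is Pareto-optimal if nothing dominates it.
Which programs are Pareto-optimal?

P3, P4, P5, P7, P8

P1: dominated by P3 (ranking 60≤62, stipend 41≥16, duration 2≤6).
P2: dominated by P5 (ranking 34≤34, stipend 20≥8, duration 2≤5).
P3: not dominated.
P4: not dominated.
P5: not dominated.
P6: dominated by P4 (ranking 35≤48, stipend 23≥18, duration 2≤3).
P7: not dominated (best ranking).
P8: not dominated (best duration).
P9: dominated by P3 (ranking 60≤90, stipend 41≥22, duration 2≤2).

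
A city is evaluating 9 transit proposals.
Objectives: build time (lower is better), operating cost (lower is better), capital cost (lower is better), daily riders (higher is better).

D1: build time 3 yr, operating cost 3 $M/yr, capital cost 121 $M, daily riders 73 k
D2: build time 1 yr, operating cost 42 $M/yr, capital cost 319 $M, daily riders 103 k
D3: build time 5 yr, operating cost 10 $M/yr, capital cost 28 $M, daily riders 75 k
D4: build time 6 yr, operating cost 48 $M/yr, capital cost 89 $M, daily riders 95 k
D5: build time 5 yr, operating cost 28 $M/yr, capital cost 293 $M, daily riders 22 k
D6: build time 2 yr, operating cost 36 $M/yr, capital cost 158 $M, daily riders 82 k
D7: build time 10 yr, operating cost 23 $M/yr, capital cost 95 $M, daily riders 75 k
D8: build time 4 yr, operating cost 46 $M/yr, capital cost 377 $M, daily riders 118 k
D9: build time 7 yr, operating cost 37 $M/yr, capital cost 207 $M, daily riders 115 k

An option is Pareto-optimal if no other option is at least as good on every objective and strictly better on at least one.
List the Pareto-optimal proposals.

D1: not dominated (best operating cost).
D2: not dominated (best build time).
D3: not dominated (best capital cost).
D4: not dominated.
D5: dominated by D1 (build time 3≤5, operating cost 3≤28, capital cost 121≤293, daily riders 73≥22).
D6: not dominated.
D7: dominated by D3 (build time 5≤10, operating cost 10≤23, capital cost 28≤95, daily riders 75≥75).
D8: not dominated (best daily riders).
D9: not dominated.

D1, D2, D3, D4, D6, D8, D9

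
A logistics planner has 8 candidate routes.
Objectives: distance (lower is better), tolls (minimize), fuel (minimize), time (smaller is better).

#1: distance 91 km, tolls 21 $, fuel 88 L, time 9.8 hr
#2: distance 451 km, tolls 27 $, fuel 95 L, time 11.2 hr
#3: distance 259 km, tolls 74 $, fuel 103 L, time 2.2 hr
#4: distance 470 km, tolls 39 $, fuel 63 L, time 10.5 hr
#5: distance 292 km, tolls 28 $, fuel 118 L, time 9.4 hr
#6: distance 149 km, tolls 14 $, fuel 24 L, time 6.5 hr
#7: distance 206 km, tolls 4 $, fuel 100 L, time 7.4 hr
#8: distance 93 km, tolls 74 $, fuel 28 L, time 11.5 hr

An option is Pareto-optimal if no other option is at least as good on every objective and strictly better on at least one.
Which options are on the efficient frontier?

#1: not dominated (best distance).
#2: dominated by #1 (distance 91≤451, tolls 21≤27, fuel 88≤95, time 9.8≤11.2).
#3: not dominated (best time).
#4: dominated by #6 (distance 149≤470, tolls 14≤39, fuel 24≤63, time 6.5≤10.5).
#5: dominated by #6 (distance 149≤292, tolls 14≤28, fuel 24≤118, time 6.5≤9.4).
#6: not dominated (best fuel).
#7: not dominated (best tolls).
#8: not dominated.

#1, #3, #6, #7, #8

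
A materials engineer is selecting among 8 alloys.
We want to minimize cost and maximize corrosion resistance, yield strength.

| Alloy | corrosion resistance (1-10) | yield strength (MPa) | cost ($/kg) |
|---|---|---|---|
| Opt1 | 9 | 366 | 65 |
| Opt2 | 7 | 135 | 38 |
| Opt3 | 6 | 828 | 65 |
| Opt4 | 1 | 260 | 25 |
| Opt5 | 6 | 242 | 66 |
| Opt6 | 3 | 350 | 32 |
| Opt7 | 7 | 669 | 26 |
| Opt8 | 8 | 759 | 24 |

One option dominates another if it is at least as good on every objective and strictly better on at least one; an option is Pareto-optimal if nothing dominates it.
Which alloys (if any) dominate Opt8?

none

Opt1: worse on yield strength (366 vs 759).
Opt2: worse on corrosion resistance (7 vs 8).
Opt3: worse on corrosion resistance (6 vs 8).
Opt4: worse on corrosion resistance (1 vs 8).
Opt5: worse on corrosion resistance (6 vs 8).
Opt6: worse on corrosion resistance (3 vs 8).
Opt7: worse on corrosion resistance (7 vs 8).
No option dominates Opt8.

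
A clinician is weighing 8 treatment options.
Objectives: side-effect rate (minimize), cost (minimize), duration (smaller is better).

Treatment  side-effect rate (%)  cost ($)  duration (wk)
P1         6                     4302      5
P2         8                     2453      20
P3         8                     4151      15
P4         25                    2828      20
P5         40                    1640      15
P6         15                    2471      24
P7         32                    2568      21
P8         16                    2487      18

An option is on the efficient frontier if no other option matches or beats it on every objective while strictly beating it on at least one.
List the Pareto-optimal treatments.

P1: not dominated (best side-effect rate).
P2: not dominated.
P3: not dominated.
P4: dominated by P2 (side-effect rate 8≤25, cost 2453≤2828, duration 20≤20).
P5: not dominated (best cost).
P6: dominated by P2 (side-effect rate 8≤15, cost 2453≤2471, duration 20≤24).
P7: dominated by P2 (side-effect rate 8≤32, cost 2453≤2568, duration 20≤21).
P8: not dominated.

P1, P2, P3, P5, P8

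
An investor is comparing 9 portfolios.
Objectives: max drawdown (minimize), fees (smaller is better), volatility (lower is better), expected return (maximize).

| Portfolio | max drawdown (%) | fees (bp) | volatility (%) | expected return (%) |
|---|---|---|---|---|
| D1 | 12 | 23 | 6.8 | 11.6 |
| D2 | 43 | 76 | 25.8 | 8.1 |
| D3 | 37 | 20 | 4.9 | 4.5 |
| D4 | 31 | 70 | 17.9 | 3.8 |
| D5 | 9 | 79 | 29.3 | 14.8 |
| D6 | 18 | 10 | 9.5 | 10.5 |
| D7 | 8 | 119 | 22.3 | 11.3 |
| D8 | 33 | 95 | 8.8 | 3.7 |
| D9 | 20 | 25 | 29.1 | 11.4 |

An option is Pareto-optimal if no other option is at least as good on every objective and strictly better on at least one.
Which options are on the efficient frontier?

D1, D3, D5, D6, D7

D1: not dominated.
D2: dominated by D1 (max drawdown 12≤43, fees 23≤76, volatility 6.8≤25.8, expected return 11.6≥8.1).
D3: not dominated (best volatility).
D4: dominated by D1 (max drawdown 12≤31, fees 23≤70, volatility 6.8≤17.9, expected return 11.6≥3.8).
D5: not dominated (best expected return).
D6: not dominated (best fees).
D7: not dominated (best max drawdown).
D8: dominated by D1 (max drawdown 12≤33, fees 23≤95, volatility 6.8≤8.8, expected return 11.6≥3.7).
D9: dominated by D1 (max drawdown 12≤20, fees 23≤25, volatility 6.8≤29.1, expected return 11.6≥11.4).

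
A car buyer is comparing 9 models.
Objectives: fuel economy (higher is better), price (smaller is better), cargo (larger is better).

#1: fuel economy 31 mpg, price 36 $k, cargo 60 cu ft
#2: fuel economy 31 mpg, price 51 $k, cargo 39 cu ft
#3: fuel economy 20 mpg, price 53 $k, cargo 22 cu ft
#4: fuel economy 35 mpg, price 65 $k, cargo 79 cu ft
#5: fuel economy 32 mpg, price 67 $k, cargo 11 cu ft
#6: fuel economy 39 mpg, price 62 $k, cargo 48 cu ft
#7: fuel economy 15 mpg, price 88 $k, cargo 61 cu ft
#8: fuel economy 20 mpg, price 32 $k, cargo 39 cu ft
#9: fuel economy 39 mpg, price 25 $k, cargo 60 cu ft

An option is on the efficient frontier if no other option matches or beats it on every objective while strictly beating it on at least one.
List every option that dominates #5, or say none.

#4: fuel economy 35≥32, price 65≤67, cargo 79≥11 — dominates #5.
#6: fuel economy 39≥32, price 62≤67, cargo 48≥11 — dominates #5.
#9: fuel economy 39≥32, price 25≤67, cargo 60≥11 — dominates #5.
Others (#1, #2, #3, #7, #8) are each worse than #5 on at least one objective.

#4, #6, #9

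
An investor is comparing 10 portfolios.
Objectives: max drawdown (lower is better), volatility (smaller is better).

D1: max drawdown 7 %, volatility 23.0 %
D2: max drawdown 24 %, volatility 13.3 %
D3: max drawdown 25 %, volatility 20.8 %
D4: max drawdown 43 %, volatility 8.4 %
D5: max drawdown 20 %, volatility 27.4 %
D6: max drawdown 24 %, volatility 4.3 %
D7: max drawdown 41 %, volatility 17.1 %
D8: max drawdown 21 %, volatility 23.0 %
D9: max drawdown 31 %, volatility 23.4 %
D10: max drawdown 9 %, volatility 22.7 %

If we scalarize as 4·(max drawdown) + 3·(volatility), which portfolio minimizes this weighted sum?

D1: 4·7 + 3·23.0 = 97.0
D2: 4·24 + 3·13.3 = 135.9
D3: 4·25 + 3·20.8 = 162.4
D4: 4·43 + 3·8.4 = 197.2
D5: 4·20 + 3·27.4 = 162.2
D6: 4·24 + 3·4.3 = 108.9
D7: 4·41 + 3·17.1 = 215.3
D8: 4·21 + 3·23.0 = 153.0
D9: 4·31 + 3·23.4 = 194.2
D10: 4·9 + 3·22.7 = 104.1
Lowest: D1 at 97.0.

D1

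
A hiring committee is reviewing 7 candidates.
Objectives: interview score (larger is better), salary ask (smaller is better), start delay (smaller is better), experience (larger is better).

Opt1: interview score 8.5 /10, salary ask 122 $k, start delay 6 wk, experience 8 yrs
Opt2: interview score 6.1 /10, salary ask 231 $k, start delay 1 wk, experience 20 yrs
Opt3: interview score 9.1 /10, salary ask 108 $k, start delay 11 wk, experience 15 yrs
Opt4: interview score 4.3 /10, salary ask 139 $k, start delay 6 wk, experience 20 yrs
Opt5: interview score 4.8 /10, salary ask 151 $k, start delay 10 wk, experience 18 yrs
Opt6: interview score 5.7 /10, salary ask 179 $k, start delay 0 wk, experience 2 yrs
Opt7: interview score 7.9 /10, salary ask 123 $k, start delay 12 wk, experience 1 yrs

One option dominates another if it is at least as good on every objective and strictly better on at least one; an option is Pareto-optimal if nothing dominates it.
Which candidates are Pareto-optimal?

Opt1: not dominated.
Opt2: not dominated.
Opt3: not dominated (best interview score).
Opt4: not dominated.
Opt5: not dominated.
Opt6: not dominated (best start delay).
Opt7: dominated by Opt1 (interview score 8.5≥7.9, salary ask 122≤123, start delay 6≤12, experience 8≥1).

Opt1, Opt2, Opt3, Opt4, Opt5, Opt6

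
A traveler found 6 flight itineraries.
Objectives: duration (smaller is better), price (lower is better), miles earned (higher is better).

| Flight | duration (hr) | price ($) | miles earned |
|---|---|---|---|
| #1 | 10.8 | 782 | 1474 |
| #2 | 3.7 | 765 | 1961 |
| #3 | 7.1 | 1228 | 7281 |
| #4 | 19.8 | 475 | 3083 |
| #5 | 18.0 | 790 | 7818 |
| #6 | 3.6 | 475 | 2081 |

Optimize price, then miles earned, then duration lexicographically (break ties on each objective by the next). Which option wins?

#4

First minimize price: best is 475, kept {#4, #6}.
Then maximize miles earned: best is 3083, kept {#4}.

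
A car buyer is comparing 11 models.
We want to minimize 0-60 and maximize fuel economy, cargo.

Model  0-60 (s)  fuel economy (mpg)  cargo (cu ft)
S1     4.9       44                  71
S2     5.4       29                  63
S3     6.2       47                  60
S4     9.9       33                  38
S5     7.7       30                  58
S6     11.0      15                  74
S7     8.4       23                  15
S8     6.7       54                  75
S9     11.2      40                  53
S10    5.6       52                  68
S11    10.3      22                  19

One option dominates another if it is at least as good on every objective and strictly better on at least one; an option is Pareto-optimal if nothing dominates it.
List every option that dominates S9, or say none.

S1, S3, S8, S10

S1: 0-60 4.9≤11.2, fuel economy 44≥40, cargo 71≥53 — dominates S9.
S3: 0-60 6.2≤11.2, fuel economy 47≥40, cargo 60≥53 — dominates S9.
S8: 0-60 6.7≤11.2, fuel economy 54≥40, cargo 75≥53 — dominates S9.
S10: 0-60 5.6≤11.2, fuel economy 52≥40, cargo 68≥53 — dominates S9.
Others (S2, S4, S5, S6, S7, S11) are each worse than S9 on at least one objective.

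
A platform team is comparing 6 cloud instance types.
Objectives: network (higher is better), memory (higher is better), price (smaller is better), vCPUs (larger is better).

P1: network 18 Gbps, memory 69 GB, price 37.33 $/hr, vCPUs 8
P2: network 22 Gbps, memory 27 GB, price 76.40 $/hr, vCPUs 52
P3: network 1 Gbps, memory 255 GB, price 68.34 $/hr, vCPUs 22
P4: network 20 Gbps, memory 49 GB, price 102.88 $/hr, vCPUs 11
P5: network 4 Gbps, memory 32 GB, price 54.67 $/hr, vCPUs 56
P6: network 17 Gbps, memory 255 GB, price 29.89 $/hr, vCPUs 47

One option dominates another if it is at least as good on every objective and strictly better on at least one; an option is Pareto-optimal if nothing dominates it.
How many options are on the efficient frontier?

P1: not dominated.
P2: not dominated (best network).
P3: dominated by P6 (network 17≥1, memory 255≥255, price 29.89≤68.34, vCPUs 47≥22).
P4: not dominated.
P5: not dominated (best vCPUs).
P6: not dominated (best price).
Pareto-optimal: P1, P2, P4, P5, P6 → 5.

5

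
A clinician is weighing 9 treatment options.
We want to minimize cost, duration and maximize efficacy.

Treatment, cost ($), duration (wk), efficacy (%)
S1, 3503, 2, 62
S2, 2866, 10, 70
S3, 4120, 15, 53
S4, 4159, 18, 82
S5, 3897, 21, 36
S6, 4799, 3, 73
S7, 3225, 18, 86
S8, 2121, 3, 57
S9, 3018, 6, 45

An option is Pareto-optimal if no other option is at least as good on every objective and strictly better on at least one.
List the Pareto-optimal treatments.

S1, S2, S6, S7, S8

S1: not dominated (best duration).
S2: not dominated.
S3: dominated by S1 (cost 3503≤4120, duration 2≤15, efficacy 62≥53).
S4: dominated by S7 (cost 3225≤4159, duration 18≤18, efficacy 86≥82).
S5: dominated by S1 (cost 3503≤3897, duration 2≤21, efficacy 62≥36).
S6: not dominated.
S7: not dominated (best efficacy).
S8: not dominated (best cost).
S9: dominated by S8 (cost 2121≤3018, duration 3≤6, efficacy 57≥45).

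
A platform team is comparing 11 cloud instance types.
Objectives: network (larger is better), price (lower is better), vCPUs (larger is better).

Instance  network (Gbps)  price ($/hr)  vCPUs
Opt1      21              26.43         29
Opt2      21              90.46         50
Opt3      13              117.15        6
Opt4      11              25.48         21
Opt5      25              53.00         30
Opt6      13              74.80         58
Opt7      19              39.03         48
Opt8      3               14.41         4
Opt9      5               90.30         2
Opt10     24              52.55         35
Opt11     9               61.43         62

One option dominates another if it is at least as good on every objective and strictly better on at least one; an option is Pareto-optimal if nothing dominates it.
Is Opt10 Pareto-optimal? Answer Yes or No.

Yes

Opt1: worse on network (21 vs 24).
Opt2: worse on network (21 vs 24).
Opt3: worse on network (13 vs 24).
Opt4: worse on network (11 vs 24).
Opt5: worse on price (53.00 vs 52.55).
Opt6: worse on network (13 vs 24).
Opt7: worse on network (19 vs 24).
Opt8: worse on network (3 vs 24).
Opt9: worse on network (5 vs 24).
Opt11: worse on network (9 vs 24).
No option is at least as good as Opt10 on every objective and strictly better on one.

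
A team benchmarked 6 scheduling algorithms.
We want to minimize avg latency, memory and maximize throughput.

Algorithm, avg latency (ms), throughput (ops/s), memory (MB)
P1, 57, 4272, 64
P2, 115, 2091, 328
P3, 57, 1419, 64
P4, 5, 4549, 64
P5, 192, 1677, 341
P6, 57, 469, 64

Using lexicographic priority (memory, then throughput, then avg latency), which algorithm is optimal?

P4

First minimize memory: best is 64, kept {P1, P3, P4, P6}.
Then maximize throughput: best is 4549, kept {P4}.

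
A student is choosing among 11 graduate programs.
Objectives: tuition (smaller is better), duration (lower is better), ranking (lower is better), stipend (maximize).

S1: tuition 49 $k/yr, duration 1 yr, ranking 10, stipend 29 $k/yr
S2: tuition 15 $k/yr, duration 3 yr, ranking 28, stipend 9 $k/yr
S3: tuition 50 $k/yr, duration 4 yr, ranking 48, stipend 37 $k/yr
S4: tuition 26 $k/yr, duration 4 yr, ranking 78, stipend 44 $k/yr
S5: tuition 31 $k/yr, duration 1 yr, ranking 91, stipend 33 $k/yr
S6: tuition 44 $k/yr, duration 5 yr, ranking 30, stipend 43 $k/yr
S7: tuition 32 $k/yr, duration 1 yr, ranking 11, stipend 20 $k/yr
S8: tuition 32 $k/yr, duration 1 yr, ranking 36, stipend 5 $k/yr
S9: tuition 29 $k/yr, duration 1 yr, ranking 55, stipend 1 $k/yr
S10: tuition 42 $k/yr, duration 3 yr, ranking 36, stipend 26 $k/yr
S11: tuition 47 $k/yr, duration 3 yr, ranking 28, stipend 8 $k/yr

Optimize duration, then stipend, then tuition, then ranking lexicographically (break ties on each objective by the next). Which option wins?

First minimize duration: best is 1, kept {S1, S5, S7, S8, S9}.
Then maximize stipend: best is 33, kept {S5}.

S5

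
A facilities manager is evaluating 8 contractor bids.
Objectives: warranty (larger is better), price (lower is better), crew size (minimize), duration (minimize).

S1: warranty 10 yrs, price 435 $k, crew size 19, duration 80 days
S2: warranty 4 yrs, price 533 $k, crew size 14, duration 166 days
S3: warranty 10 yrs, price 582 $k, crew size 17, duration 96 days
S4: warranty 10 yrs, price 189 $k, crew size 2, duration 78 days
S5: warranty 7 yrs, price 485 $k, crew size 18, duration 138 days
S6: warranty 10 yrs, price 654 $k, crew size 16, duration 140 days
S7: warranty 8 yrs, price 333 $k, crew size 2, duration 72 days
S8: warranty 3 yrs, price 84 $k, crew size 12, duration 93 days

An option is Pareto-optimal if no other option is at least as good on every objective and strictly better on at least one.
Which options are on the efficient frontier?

S4, S7, S8

S1: dominated by S4 (warranty 10≥10, price 189≤435, crew size 2≤19, duration 78≤80).
S2: dominated by S4 (warranty 10≥4, price 189≤533, crew size 2≤14, duration 78≤166).
S3: dominated by S4 (warranty 10≥10, price 189≤582, crew size 2≤17, duration 78≤96).
S4: not dominated.
S5: dominated by S4 (warranty 10≥7, price 189≤485, crew size 2≤18, duration 78≤138).
S6: dominated by S4 (warranty 10≥10, price 189≤654, crew size 2≤16, duration 78≤140).
S7: not dominated (best duration).
S8: not dominated (best price).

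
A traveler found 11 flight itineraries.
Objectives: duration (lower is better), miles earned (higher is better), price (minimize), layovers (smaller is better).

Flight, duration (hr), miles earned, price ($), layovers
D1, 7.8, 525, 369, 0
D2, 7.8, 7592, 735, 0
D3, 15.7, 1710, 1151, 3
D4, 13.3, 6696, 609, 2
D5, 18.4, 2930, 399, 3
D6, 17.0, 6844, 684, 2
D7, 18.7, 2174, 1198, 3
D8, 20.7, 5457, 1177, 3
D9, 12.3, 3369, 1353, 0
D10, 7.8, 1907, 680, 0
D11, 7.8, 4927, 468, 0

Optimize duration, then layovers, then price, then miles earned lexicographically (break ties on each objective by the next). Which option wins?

First minimize duration: best is 7.8, kept {D1, D2, D10, D11}.
Then minimize layovers: best is 0, kept {D1, D2, D10, D11}.
Then minimize price: best is 369, kept {D1}.

D1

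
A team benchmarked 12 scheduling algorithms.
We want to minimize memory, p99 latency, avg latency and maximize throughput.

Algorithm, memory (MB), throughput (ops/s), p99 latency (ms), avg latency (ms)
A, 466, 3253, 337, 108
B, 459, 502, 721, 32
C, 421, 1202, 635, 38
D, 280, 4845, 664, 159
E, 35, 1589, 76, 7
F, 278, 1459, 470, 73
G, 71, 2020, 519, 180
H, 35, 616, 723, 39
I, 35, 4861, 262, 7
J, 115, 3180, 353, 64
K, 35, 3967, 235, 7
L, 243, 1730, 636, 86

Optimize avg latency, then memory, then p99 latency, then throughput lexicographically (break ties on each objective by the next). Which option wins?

E

First minimize avg latency: best is 7, kept {E, I, K}.
Then minimize memory: best is 35, kept {E, I, K}.
Then minimize p99 latency: best is 76, kept {E}.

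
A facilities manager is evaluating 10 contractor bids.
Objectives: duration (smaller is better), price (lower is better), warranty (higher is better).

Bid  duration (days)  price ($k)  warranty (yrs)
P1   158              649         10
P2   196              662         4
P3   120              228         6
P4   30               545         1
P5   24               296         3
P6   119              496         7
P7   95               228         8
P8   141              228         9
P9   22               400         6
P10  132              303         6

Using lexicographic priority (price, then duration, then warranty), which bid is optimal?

P7

First minimize price: best is 228, kept {P3, P7, P8}.
Then minimize duration: best is 95, kept {P7}.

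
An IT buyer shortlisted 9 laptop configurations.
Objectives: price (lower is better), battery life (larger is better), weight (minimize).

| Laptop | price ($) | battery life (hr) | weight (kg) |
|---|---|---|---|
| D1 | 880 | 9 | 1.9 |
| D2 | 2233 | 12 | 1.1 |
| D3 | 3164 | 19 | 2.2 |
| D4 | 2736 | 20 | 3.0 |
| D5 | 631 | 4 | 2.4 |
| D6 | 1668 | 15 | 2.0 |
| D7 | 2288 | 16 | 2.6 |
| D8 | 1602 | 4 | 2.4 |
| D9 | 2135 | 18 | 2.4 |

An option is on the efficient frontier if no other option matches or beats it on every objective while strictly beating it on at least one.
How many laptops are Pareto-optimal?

7

D1: not dominated.
D2: not dominated (best weight).
D3: not dominated.
D4: not dominated (best battery life).
D5: not dominated (best price).
D6: not dominated.
D7: dominated by D9 (price 2135≤2288, battery life 18≥16, weight 2.4≤2.6).
D8: dominated by D1 (price 880≤1602, battery life 9≥4, weight 1.9≤2.4).
D9: not dominated.
Pareto-optimal: D1, D2, D3, D4, D5, D6, D9 → 7.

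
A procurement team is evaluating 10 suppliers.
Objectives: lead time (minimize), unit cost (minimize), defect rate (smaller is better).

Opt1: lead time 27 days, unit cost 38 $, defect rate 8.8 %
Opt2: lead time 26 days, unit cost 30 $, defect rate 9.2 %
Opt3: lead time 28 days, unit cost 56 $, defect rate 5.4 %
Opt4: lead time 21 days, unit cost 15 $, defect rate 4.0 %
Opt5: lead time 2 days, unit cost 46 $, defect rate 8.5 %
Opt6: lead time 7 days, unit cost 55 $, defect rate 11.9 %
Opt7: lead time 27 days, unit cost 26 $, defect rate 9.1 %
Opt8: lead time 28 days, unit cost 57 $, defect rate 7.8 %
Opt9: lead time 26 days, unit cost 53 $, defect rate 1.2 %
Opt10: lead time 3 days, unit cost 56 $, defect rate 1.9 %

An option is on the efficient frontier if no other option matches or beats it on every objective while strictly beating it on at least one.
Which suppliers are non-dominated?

Opt1: dominated by Opt4 (lead time 21≤27, unit cost 15≤38, defect rate 4.0≤8.8).
Opt2: dominated by Opt4 (lead time 21≤26, unit cost 15≤30, defect rate 4.0≤9.2).
Opt3: dominated by Opt4 (lead time 21≤28, unit cost 15≤56, defect rate 4.0≤5.4).
Opt4: not dominated (best unit cost).
Opt5: not dominated (best lead time).
Opt6: dominated by Opt5 (lead time 2≤7, unit cost 46≤55, defect rate 8.5≤11.9).
Opt7: dominated by Opt4 (lead time 21≤27, unit cost 15≤26, defect rate 4.0≤9.1).
Opt8: dominated by Opt3 (lead time 28≤28, unit cost 56≤57, defect rate 5.4≤7.8).
Opt9: not dominated (best defect rate).
Opt10: not dominated.

Opt4, Opt5, Opt9, Opt10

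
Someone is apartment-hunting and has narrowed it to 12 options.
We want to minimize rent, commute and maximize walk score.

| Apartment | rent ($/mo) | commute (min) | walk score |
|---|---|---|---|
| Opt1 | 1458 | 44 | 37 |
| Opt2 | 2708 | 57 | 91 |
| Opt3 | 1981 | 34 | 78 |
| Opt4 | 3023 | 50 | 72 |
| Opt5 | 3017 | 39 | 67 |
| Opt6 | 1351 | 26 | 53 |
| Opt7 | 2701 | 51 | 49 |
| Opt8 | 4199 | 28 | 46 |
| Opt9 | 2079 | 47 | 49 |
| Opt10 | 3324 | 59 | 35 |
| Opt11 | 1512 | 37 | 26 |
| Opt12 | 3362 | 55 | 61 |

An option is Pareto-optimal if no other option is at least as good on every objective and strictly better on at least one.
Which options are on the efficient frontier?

Opt1: dominated by Opt6 (rent 1351≤1458, commute 26≤44, walk score 53≥37).
Opt2: not dominated (best walk score).
Opt3: not dominated.
Opt4: dominated by Opt3 (rent 1981≤3023, commute 34≤50, walk score 78≥72).
Opt5: dominated by Opt3 (rent 1981≤3017, commute 34≤39, walk score 78≥67).
Opt6: not dominated (best rent).
Opt7: dominated by Opt3 (rent 1981≤2701, commute 34≤51, walk score 78≥49).
Opt8: dominated by Opt6 (rent 1351≤4199, commute 26≤28, walk score 53≥46).
Opt9: dominated by Opt3 (rent 1981≤2079, commute 34≤47, walk score 78≥49).
Opt10: dominated by Opt1 (rent 1458≤3324, commute 44≤59, walk score 37≥35).
Opt11: dominated by Opt6 (rent 1351≤1512, commute 26≤37, walk score 53≥26).
Opt12: dominated by Opt3 (rent 1981≤3362, commute 34≤55, walk score 78≥61).

Opt2, Opt3, Opt6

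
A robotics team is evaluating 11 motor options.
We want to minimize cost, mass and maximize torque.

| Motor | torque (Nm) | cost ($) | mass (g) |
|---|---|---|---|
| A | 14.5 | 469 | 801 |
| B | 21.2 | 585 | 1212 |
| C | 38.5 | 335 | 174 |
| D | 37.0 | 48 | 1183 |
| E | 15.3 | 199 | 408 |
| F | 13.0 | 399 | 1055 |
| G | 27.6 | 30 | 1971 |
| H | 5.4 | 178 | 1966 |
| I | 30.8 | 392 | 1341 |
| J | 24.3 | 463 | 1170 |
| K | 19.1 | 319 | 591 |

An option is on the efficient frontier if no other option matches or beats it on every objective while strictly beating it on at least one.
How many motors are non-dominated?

A: dominated by C (torque 38.5≥14.5, cost 335≤469, mass 174≤801).
B: dominated by C (torque 38.5≥21.2, cost 335≤585, mass 174≤1212).
C: not dominated (best torque).
D: not dominated.
E: not dominated.
F: dominated by C (torque 38.5≥13.0, cost 335≤399, mass 174≤1055).
G: not dominated (best cost).
H: dominated by D (torque 37.0≥5.4, cost 48≤178, mass 1183≤1966).
I: dominated by C (torque 38.5≥30.8, cost 335≤392, mass 174≤1341).
J: dominated by C (torque 38.5≥24.3, cost 335≤463, mass 174≤1170).
K: not dominated.
Pareto-optimal: C, D, E, G, K → 5.

5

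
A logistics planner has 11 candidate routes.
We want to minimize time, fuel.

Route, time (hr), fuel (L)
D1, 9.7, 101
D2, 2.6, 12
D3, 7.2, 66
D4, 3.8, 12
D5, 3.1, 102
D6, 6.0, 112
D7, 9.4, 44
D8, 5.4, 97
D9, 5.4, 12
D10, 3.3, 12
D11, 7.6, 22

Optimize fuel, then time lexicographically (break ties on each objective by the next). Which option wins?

First minimize fuel: best is 12, kept {D2, D4, D9, D10}.
Then minimize time: best is 2.6, kept {D2}.

D2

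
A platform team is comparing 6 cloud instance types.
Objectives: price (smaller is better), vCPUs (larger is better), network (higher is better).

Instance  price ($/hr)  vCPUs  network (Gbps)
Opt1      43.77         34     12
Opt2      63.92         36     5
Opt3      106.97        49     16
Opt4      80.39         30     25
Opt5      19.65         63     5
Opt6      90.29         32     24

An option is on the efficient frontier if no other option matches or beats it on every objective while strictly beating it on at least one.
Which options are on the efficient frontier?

Opt1, Opt3, Opt4, Opt5, Opt6

Opt1: not dominated.
Opt2: dominated by Opt5 (price 19.65≤63.92, vCPUs 63≥36, network 5≥5).
Opt3: not dominated.
Opt4: not dominated (best network).
Opt5: not dominated (best price).
Opt6: not dominated.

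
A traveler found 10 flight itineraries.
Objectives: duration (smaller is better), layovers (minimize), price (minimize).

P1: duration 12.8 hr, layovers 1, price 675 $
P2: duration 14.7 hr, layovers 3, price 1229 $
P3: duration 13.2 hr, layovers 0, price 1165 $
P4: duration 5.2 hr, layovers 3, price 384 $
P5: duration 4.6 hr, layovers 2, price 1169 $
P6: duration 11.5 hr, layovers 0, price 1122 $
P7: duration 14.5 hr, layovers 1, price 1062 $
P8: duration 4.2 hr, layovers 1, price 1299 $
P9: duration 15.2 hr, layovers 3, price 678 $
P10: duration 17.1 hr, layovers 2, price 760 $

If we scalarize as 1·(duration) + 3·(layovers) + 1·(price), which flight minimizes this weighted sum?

P1: 1·12.8 + 3·1 + 1·675 = 690.8
P2: 1·14.7 + 3·3 + 1·1229 = 1252.7
P3: 1·13.2 + 3·0 + 1·1165 = 1178.2
P4: 1·5.2 + 3·3 + 1·384 = 398.2
P5: 1·4.6 + 3·2 + 1·1169 = 1179.6
P6: 1·11.5 + 3·0 + 1·1122 = 1133.5
P7: 1·14.5 + 3·1 + 1·1062 = 1079.5
P8: 1·4.2 + 3·1 + 1·1299 = 1306.2
P9: 1·15.2 + 3·3 + 1·678 = 702.2
P10: 1·17.1 + 3·2 + 1·760 = 783.1
Lowest: P4 at 398.2.

P4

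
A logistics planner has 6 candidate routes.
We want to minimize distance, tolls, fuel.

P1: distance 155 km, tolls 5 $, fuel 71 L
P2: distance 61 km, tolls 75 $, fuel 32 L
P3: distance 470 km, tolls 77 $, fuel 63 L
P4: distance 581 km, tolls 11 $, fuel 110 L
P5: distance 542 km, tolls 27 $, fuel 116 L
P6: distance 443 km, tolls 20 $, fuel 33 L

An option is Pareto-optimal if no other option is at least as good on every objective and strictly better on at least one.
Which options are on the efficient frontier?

P1, P2, P6

P1: not dominated (best tolls).
P2: not dominated (best distance).
P3: dominated by P2 (distance 61≤470, tolls 75≤77, fuel 32≤63).
P4: dominated by P1 (distance 155≤581, tolls 5≤11, fuel 71≤110).
P5: dominated by P1 (distance 155≤542, tolls 5≤27, fuel 71≤116).
P6: not dominated.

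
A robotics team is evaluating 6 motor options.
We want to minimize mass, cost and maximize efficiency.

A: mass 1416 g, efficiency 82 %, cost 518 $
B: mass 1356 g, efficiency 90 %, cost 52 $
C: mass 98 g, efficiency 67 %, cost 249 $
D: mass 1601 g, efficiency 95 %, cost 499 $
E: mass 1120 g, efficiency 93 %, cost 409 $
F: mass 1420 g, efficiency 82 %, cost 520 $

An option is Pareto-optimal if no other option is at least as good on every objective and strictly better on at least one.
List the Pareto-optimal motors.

B, C, D, E

A: dominated by B (mass 1356≤1416, efficiency 90≥82, cost 52≤518).
B: not dominated (best cost).
C: not dominated (best mass).
D: not dominated (best efficiency).
E: not dominated.
F: dominated by A (mass 1416≤1420, efficiency 82≥82, cost 518≤520).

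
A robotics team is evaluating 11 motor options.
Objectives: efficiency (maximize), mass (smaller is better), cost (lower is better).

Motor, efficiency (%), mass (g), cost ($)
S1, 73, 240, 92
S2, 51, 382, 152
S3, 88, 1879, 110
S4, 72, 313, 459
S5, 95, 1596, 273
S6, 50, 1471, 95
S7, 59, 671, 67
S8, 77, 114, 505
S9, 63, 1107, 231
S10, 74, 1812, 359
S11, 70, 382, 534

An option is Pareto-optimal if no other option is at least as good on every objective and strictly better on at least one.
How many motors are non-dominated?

5

S1: not dominated.
S2: dominated by S1 (efficiency 73≥51, mass 240≤382, cost 92≤152).
S3: not dominated.
S4: dominated by S1 (efficiency 73≥72, mass 240≤313, cost 92≤459).
S5: not dominated (best efficiency).
S6: dominated by S1 (efficiency 73≥50, mass 240≤1471, cost 92≤95).
S7: not dominated (best cost).
S8: not dominated (best mass).
S9: dominated by S1 (efficiency 73≥63, mass 240≤1107, cost 92≤231).
S10: dominated by S5 (efficiency 95≥74, mass 1596≤1812, cost 273≤359).
S11: dominated by S1 (efficiency 73≥70, mass 240≤382, cost 92≤534).
Pareto-optimal: S1, S3, S5, S7, S8 → 5.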